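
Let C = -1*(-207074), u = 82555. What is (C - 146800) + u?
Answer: 142829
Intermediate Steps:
C = 207074
(C - 146800) + u = (207074 - 146800) + 82555 = 60274 + 82555 = 142829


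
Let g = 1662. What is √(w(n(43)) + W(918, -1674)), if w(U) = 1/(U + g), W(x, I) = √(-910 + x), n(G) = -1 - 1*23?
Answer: √(182 + 596232*√2)/546 ≈ 1.6820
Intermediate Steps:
n(G) = -24 (n(G) = -1 - 23 = -24)
w(U) = 1/(1662 + U) (w(U) = 1/(U + 1662) = 1/(1662 + U))
√(w(n(43)) + W(918, -1674)) = √(1/(1662 - 24) + √(-910 + 918)) = √(1/1638 + √8) = √(1/1638 + 2*√2)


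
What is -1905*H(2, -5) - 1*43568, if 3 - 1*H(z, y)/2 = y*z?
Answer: -93098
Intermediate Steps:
H(z, y) = 6 - 2*y*z
-1905*H(2, -5) - 1*43568 = -1905*(6 - 2*(-5)*2) - 1*43568 = -1905*(6 + 20) - 43568 = -1905*26 - 43568 = -49530 - 43568 = -93098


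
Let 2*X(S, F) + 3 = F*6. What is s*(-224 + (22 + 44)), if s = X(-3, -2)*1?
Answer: 1185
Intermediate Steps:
X(S, F) = -3/2 + 3*F (X(S, F) = -3/2 + (F*6)/2 = -3/2 + (6*F)/2 = -3/2 + 3*F)
s = -15/2 (s = (-3/2 + 3*(-2))*1 = (-3/2 - 6)*1 = -15/2*1 = -15/2 ≈ -7.5000)
s*(-224 + (22 + 44)) = -15*(-224 + (22 + 44))/2 = -15*(-224 + 66)/2 = -15/2*(-158) = 1185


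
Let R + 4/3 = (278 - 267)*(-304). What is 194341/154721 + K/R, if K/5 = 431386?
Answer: -71372620951/110912854 ≈ -643.50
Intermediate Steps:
R = -10036/3 (R = -4/3 + (278 - 267)*(-304) = -4/3 + 11*(-304) = -4/3 - 3344 = -10036/3 ≈ -3345.3)
K = 2156930 (K = 5*431386 = 2156930)
194341/154721 + K/R = 194341/154721 + 2156930/(-10036/3) = 194341*(1/154721) + 2156930*(-3/10036) = 27763/22103 - 3235395/5018 = -71372620951/110912854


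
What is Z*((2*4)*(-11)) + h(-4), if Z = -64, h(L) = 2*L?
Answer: 5624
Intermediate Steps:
Z*((2*4)*(-11)) + h(-4) = -64*2*4*(-11) + 2*(-4) = -512*(-11) - 8 = -64*(-88) - 8 = 5632 - 8 = 5624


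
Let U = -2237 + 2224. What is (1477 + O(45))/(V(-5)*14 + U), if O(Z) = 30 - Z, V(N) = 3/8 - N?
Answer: 5848/249 ≈ 23.486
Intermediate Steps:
V(N) = 3/8 - N (V(N) = 3*(⅛) - N = 3/8 - N)
U = -13
(1477 + O(45))/(V(-5)*14 + U) = (1477 + (30 - 1*45))/((3/8 - 1*(-5))*14 - 13) = (1477 + (30 - 45))/((3/8 + 5)*14 - 13) = (1477 - 15)/((43/8)*14 - 13) = 1462/(301/4 - 13) = 1462/(249/4) = 1462*(4/249) = 5848/249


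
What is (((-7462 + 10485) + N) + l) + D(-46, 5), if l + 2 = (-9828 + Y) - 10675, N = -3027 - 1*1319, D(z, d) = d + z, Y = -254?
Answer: -22123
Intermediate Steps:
N = -4346 (N = -3027 - 1319 = -4346)
l = -20759 (l = -2 + ((-9828 - 254) - 10675) = -2 + (-10082 - 10675) = -2 - 20757 = -20759)
(((-7462 + 10485) + N) + l) + D(-46, 5) = (((-7462 + 10485) - 4346) - 20759) + (5 - 46) = ((3023 - 4346) - 20759) - 41 = (-1323 - 20759) - 41 = -22082 - 41 = -22123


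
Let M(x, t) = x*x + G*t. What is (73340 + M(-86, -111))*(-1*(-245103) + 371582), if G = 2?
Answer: 49651776090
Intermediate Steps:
M(x, t) = x² + 2*t (M(x, t) = x*x + 2*t = x² + 2*t)
(73340 + M(-86, -111))*(-1*(-245103) + 371582) = (73340 + ((-86)² + 2*(-111)))*(-1*(-245103) + 371582) = (73340 + (7396 - 222))*(245103 + 371582) = (73340 + 7174)*616685 = 80514*616685 = 49651776090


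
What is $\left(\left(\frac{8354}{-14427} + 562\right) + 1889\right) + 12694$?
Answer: $\frac{218488561}{14427} \approx 15144.0$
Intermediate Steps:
$\left(\left(\frac{8354}{-14427} + 562\right) + 1889\right) + 12694 = \left(\left(8354 \left(- \frac{1}{14427}\right) + 562\right) + 1889\right) + 12694 = \left(\left(- \frac{8354}{14427} + 562\right) + 1889\right) + 12694 = \left(\frac{8099620}{14427} + 1889\right) + 12694 = \frac{35352223}{14427} + 12694 = \frac{218488561}{14427}$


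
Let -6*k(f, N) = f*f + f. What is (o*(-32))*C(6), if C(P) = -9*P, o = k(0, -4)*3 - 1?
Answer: -1728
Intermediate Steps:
k(f, N) = -f/6 - f**2/6 (k(f, N) = -(f*f + f)/6 = -(f**2 + f)/6 = -(f + f**2)/6 = -f/6 - f**2/6)
o = -1 (o = -1/6*0*(1 + 0)*3 - 1 = -1/6*0*1*3 - 1 = 0*3 - 1 = 0 - 1 = -1)
(o*(-32))*C(6) = (-1*(-32))*(-9*6) = 32*(-54) = -1728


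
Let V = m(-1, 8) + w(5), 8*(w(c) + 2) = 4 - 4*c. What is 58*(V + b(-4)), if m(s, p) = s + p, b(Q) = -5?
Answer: -116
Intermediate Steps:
w(c) = -3/2 - c/2 (w(c) = -2 + (4 - 4*c)/8 = -2 + (½ - c/2) = -3/2 - c/2)
m(s, p) = p + s
V = 3 (V = (8 - 1) + (-3/2 - ½*5) = 7 + (-3/2 - 5/2) = 7 - 4 = 3)
58*(V + b(-4)) = 58*(3 - 5) = 58*(-2) = -116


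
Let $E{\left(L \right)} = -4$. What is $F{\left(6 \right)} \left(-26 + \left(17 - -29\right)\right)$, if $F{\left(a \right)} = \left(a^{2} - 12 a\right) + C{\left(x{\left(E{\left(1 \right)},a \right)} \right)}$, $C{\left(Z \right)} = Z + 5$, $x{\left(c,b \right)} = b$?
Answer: $-500$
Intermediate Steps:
$C{\left(Z \right)} = 5 + Z$
$F{\left(a \right)} = 5 + a^{2} - 11 a$ ($F{\left(a \right)} = \left(a^{2} - 12 a\right) + \left(5 + a\right) = 5 + a^{2} - 11 a$)
$F{\left(6 \right)} \left(-26 + \left(17 - -29\right)\right) = \left(5 + 6^{2} - 66\right) \left(-26 + \left(17 - -29\right)\right) = \left(5 + 36 - 66\right) \left(-26 + \left(17 + 29\right)\right) = - 25 \left(-26 + 46\right) = \left(-25\right) 20 = -500$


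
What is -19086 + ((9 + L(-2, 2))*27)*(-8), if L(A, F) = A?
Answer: -20598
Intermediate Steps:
-19086 + ((9 + L(-2, 2))*27)*(-8) = -19086 + ((9 - 2)*27)*(-8) = -19086 + (7*27)*(-8) = -19086 + 189*(-8) = -19086 - 1512 = -20598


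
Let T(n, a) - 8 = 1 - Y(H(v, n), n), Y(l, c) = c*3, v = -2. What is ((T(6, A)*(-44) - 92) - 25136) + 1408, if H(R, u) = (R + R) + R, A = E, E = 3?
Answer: -23424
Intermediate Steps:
A = 3
H(R, u) = 3*R (H(R, u) = 2*R + R = 3*R)
Y(l, c) = 3*c
T(n, a) = 9 - 3*n (T(n, a) = 8 + (1 - 3*n) = 9 - 3*n)
((T(6, A)*(-44) - 92) - 25136) + 1408 = (((9 - 3*6)*(-44) - 92) - 25136) + 1408 = (((9 - 18)*(-44) - 92) - 25136) + 1408 = ((-9*(-44) - 92) - 25136) + 1408 = ((396 - 92) - 25136) + 1408 = (304 - 25136) + 1408 = -24832 + 1408 = -23424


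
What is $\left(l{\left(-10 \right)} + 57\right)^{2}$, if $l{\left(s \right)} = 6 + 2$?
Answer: $4225$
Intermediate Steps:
$l{\left(s \right)} = 8$
$\left(l{\left(-10 \right)} + 57\right)^{2} = \left(8 + 57\right)^{2} = 65^{2} = 4225$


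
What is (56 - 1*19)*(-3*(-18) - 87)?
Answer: -1221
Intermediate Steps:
(56 - 1*19)*(-3*(-18) - 87) = (56 - 19)*(54 - 87) = 37*(-33) = -1221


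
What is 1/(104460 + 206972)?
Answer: 1/311432 ≈ 3.2110e-6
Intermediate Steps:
1/(104460 + 206972) = 1/311432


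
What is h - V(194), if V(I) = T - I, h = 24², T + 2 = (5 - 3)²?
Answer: 768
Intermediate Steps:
T = 2 (T = -2 + (5 - 3)² = -2 + 2² = -2 + 4 = 2)
h = 576
V(I) = 2 - I
h - V(194) = 576 - (2 - 1*194) = 576 - (2 - 194) = 576 - 1*(-192) = 576 + 192 = 768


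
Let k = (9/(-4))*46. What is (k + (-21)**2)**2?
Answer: 455625/4 ≈ 1.1391e+5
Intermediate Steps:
k = -207/2 (k = (9*(-1/4))*46 = -9/4*46 = -207/2 ≈ -103.50)
(k + (-21)**2)**2 = (-207/2 + (-21)**2)**2 = (-207/2 + 441)**2 = (675/2)**2 = 455625/4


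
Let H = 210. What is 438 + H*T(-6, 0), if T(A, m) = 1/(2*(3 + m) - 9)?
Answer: 368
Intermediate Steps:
T(A, m) = 1/(-3 + 2*m) (T(A, m) = 1/((6 + 2*m) - 9) = 1/(-3 + 2*m))
438 + H*T(-6, 0) = 438 + 210/(-3 + 2*0) = 438 + 210/(-3 + 0) = 438 + 210/(-3) = 438 + 210*(-1/3) = 438 - 70 = 368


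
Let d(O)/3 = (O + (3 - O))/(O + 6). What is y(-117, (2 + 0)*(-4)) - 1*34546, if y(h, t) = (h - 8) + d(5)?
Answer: -381372/11 ≈ -34670.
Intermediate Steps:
d(O) = 9/(6 + O) (d(O) = 3*((O + (3 - O))/(O + 6)) = 3*(3/(6 + O)) = 9/(6 + O))
y(h, t) = -79/11 + h (y(h, t) = (h - 8) + 9/(6 + 5) = (-8 + h) + 9/11 = -79/11 + h)
y(-117, (2 + 0)*(-4)) - 1*34546 = (-79/11 - 117) - 1*34546 = -1366/11 - 34546 = -381372/11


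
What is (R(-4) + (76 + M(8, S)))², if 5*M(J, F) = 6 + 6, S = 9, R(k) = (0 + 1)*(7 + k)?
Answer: 165649/25 ≈ 6626.0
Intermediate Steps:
R(k) = 7 + k (R(k) = 1*(7 + k) = 7 + k)
M(J, F) = 12/5 (M(J, F) = (6 + 6)/5 = (⅕)*12 = 12/5)
(R(-4) + (76 + M(8, S)))² = ((7 - 4) + (76 + 12/5))² = (3 + 392/5)² = (407/5)² = 165649/25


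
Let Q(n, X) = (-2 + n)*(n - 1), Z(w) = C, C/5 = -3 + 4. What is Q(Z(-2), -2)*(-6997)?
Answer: -83964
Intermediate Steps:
C = 5 (C = 5*(-3 + 4) = 5*1 = 5)
Z(w) = 5
Q(n, X) = (-1 + n)*(-2 + n) (Q(n, X) = (-2 + n)*(-1 + n) = (-1 + n)*(-2 + n))
Q(Z(-2), -2)*(-6997) = (2 + 5² - 3*5)*(-6997) = (2 + 25 - 15)*(-6997) = 12*(-6997) = -83964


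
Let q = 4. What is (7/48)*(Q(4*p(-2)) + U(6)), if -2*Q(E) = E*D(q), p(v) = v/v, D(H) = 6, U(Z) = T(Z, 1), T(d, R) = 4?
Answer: -7/6 ≈ -1.1667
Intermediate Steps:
U(Z) = 4
p(v) = 1
Q(E) = -3*E (Q(E) = -E*6/2 = -3*E)
(7/48)*(Q(4*p(-2)) + U(6)) = (7/48)*(-12 + 4) = (7*(1/48))*(-3*4 + 4) = 7*(-12 + 4)/48 = (7/48)*(-8) = -7/6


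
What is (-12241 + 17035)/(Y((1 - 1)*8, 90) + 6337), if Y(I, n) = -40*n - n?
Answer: 4794/2647 ≈ 1.8111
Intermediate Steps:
Y(I, n) = -41*n
(-12241 + 17035)/(Y((1 - 1)*8, 90) + 6337) = (-12241 + 17035)/(-41*90 + 6337) = 4794/(-3690 + 6337) = 4794/2647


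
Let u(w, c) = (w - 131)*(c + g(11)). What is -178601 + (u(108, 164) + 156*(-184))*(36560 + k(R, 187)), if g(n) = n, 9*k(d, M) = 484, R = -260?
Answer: -10786598405/9 ≈ -1.1985e+9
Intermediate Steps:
k(d, M) = 484/9 (k(d, M) = (⅑)*484 = 484/9)
u(w, c) = (-131 + w)*(11 + c) (u(w, c) = (w - 131)*(c + 11) = (-131 + w)*(11 + c))
-178601 + (u(108, 164) + 156*(-184))*(36560 + k(R, 187)) = -178601 + ((-1441 - 131*164 + 11*108 + 164*108) + 156*(-184))*(36560 + 484/9) = -178601 + ((-1441 - 21484 + 1188 + 17712) - 28704)*(329524/9) = -178601 + (-4025 - 28704)*(329524/9) = -178601 - 32729*329524/9 = -178601 - 10784990996/9 = -10786598405/9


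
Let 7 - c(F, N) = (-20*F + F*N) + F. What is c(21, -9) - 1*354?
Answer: 241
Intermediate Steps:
c(F, N) = 7 + 19*F - F*N (c(F, N) = 7 - ((-20*F + F*N) + F) = 7 - (-19*F + F*N) = 7 + (19*F - F*N) = 7 + 19*F - F*N)
c(21, -9) - 1*354 = (7 + 19*21 - 1*21*(-9)) - 1*354 = (7 + 399 + 189) - 354 = 595 - 354 = 241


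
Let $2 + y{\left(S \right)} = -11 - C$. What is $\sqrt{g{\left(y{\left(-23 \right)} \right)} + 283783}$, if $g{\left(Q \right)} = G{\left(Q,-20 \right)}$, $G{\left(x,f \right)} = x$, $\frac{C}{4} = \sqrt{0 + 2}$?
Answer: $\sqrt{283770 - 4 \sqrt{2}} \approx 532.7$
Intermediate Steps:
$C = 4 \sqrt{2}$ ($C = 4 \sqrt{0 + 2} = 4 \sqrt{2} \approx 5.6569$)
$y{\left(S \right)} = -13 - 4 \sqrt{2}$ ($y{\left(S \right)} = -2 - \left(11 + 4 \sqrt{2}\right) = -13 - 4 \sqrt{2}$)
$g{\left(Q \right)} = Q$
$\sqrt{g{\left(y{\left(-23 \right)} \right)} + 283783} = \sqrt{\left(-13 - 4 \sqrt{2}\right) + 283783} = \sqrt{283770 - 4 \sqrt{2}}$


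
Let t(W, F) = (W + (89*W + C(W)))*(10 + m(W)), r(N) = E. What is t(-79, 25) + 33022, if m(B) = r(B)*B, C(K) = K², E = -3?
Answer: -181621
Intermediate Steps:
r(N) = -3
m(B) = -3*B
t(W, F) = (10 - 3*W)*(W² + 90*W) (t(W, F) = (W + (89*W + W²))*(10 - 3*W) = (W + (W² + 89*W))*(10 - 3*W) = (W² + 90*W)*(10 - 3*W) = (10 - 3*W)*(W² + 90*W))
t(-79, 25) + 33022 = -79*(900 - 260*(-79) - 3*(-79)²) + 33022 = -79*(900 + 20540 - 3*6241) + 33022 = -79*(900 + 20540 - 18723) + 33022 = -79*2717 + 33022 = -214643 + 33022 = -181621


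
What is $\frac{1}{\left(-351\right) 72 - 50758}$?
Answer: $- \frac{1}{76030} \approx -1.3153 \cdot 10^{-5}$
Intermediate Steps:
$\frac{1}{\left(-351\right) 72 - 50758} = \frac{1}{-25272 - 50758} = \frac{1}{-76030} = - \frac{1}{76030}$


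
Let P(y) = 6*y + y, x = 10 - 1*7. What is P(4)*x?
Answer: 84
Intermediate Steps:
x = 3 (x = 10 - 7 = 3)
P(y) = 7*y
P(4)*x = (7*4)*3 = 28*3 = 84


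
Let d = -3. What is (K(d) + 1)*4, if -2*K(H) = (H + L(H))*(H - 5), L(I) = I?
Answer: -92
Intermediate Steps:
K(H) = -H*(-5 + H) (K(H) = -(H + H)*(H - 5)/2 = -2*H*(-5 + H)/2 = -H*(-5 + H))
(K(d) + 1)*4 = (-3*(5 - 1*(-3)) + 1)*4 = (-3*(5 + 3) + 1)*4 = (-3*8 + 1)*4 = (-24 + 1)*4 = -23*4 = -92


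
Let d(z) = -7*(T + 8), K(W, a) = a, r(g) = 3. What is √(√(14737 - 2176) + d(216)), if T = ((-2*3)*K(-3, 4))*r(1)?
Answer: √(448 + √12561) ≈ 23.666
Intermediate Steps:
T = -72 (T = (-2*3*4)*3 = -6*4*3 = -24*3 = -72)
d(z) = 448 (d(z) = -7*(-72 + 8) = -7*(-64) = 448)
√(√(14737 - 2176) + d(216)) = √(√(14737 - 2176) + 448) = √(√12561 + 448) = √(448 + √12561)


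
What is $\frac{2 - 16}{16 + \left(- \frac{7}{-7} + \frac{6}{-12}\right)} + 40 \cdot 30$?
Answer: $\frac{39572}{33} \approx 1199.2$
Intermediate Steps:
$\frac{2 - 16}{16 + \left(- \frac{7}{-7} + \frac{6}{-12}\right)} + 40 \cdot 30 = - \frac{14}{16 + \left(\left(-7\right) \left(- \frac{1}{7}\right) + 6 \left(- \frac{1}{12}\right)\right)} + 1200 = - \frac{14}{16 + \left(1 - \frac{1}{2}\right)} + 1200 = - \frac{14}{16 + \frac{1}{2}} + 1200 = - \frac{14}{\frac{33}{2}} + 1200 = \left(-14\right) \frac{2}{33} + 1200 = - \frac{28}{33} + 1200 = \frac{39572}{33}$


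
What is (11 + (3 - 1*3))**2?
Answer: 121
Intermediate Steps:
(11 + (3 - 1*3))**2 = (11 + (3 - 3))**2 = (11 + 0)**2 = 11**2 = 121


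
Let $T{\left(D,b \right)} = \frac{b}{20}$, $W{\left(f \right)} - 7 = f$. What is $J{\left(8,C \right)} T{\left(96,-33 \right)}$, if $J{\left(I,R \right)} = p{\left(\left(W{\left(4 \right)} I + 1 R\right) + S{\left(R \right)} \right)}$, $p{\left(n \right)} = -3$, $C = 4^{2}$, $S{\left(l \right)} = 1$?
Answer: $\frac{99}{20} \approx 4.95$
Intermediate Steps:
$W{\left(f \right)} = 7 + f$
$T{\left(D,b \right)} = \frac{b}{20}$ ($T{\left(D,b \right)} = b \frac{1}{20} = \frac{b}{20}$)
$C = 16$
$J{\left(I,R \right)} = -3$
$J{\left(8,C \right)} T{\left(96,-33 \right)} = - 3 \cdot \frac{1}{20} \left(-33\right) = \left(-3\right) \left(- \frac{33}{20}\right) = \frac{99}{20}$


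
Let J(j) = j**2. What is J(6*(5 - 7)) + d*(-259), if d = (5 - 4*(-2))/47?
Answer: 3401/47 ≈ 72.362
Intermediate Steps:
d = 13/47 (d = (5 + 8)*(1/47) = 13*(1/47) = 13/47 ≈ 0.27660)
J(6*(5 - 7)) + d*(-259) = (6*(5 - 7))**2 + (13/47)*(-259) = (6*(-2))**2 - 3367/47 = (-12)**2 - 3367/47 = 144 - 3367/47 = 3401/47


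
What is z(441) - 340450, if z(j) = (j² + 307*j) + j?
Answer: -10141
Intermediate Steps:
z(j) = j² + 308*j
z(441) - 340450 = 441*(308 + 441) - 340450 = 441*749 - 340450 = 330309 - 340450 = -10141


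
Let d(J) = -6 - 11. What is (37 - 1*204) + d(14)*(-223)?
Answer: 3624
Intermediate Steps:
d(J) = -17
(37 - 1*204) + d(14)*(-223) = (37 - 1*204) - 17*(-223) = (37 - 204) + 3791 = -167 + 3791 = 3624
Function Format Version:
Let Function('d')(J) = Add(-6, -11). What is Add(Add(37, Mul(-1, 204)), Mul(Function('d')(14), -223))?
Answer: 3624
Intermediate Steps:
Function('d')(J) = -17
Add(Add(37, Mul(-1, 204)), Mul(Function('d')(14), -223)) = Add(Add(37, Mul(-1, 204)), Mul(-17, -223)) = Add(Add(37, -204), 3791) = Add(-167, 3791) = 3624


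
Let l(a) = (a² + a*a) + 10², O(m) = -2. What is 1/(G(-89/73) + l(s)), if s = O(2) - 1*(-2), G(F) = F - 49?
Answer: 73/3634 ≈ 0.020088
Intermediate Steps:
G(F) = -49 + F
s = 0 (s = -2 - 1*(-2) = -2 + 2 = 0)
l(a) = 100 + 2*a² (l(a) = (a² + a²) + 100 = 2*a² + 100 = 100 + 2*a²)
1/(G(-89/73) + l(s)) = 1/((-49 - 89/73) + (100 + 2*0²)) = 1/((-49 - 89*1/73) + (100 + 2*0)) = 1/((-49 - 89/73) + (100 + 0)) = 1/(-3666/73 + 100) = 1/(3634/73) = 73/3634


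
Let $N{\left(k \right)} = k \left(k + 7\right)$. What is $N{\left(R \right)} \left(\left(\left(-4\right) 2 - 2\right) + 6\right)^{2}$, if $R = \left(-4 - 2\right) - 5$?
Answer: $704$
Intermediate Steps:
$R = -11$ ($R = -6 - 5 = -11$)
$N{\left(k \right)} = k \left(7 + k\right)$
$N{\left(R \right)} \left(\left(\left(-4\right) 2 - 2\right) + 6\right)^{2} = - 11 \left(7 - 11\right) \left(\left(\left(-4\right) 2 - 2\right) + 6\right)^{2} = \left(-11\right) \left(-4\right) \left(\left(-8 - 2\right) + 6\right)^{2} = 44 \left(-10 + 6\right)^{2} = 44 \left(-4\right)^{2} = 44 \cdot 16 = 704$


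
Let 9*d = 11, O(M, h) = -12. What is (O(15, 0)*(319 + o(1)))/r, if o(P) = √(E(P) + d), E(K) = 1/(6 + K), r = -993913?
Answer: 3828/993913 + 4*√602/6957391 ≈ 0.0038656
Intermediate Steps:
d = 11/9 (d = (⅑)*11 = 11/9 ≈ 1.2222)
o(P) = √(11/9 + 1/(6 + P)) (o(P) = √(1/(6 + P) + 11/9) = √(11/9 + 1/(6 + P)))
(O(15, 0)*(319 + o(1)))/r = -12*(319 + √((75 + 11*1)/(6 + 1))/3)/(-993913) = -12*(319 + √((75 + 11)/7)/3)*(-1/993913) = -12*(319 + √((⅐)*86)/3)*(-1/993913) = -12*(319 + √(86/7)/3)*(-1/993913) = -12*(319 + (√602/7)/3)*(-1/993913) = -12*(319 + √602/21)*(-1/993913) = (-3828 - 4*√602/7)*(-1/993913) = 3828/993913 + 4*√602/6957391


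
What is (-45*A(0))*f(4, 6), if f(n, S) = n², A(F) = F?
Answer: 0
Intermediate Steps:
(-45*A(0))*f(4, 6) = -45*0*4² = 0*16 = 0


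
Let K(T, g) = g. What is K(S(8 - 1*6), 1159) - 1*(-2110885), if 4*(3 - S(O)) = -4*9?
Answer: 2112044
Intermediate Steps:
S(O) = 12 (S(O) = 3 - (-1)*9 = 3 - ¼*(-36) = 3 + 9 = 12)
K(S(8 - 1*6), 1159) - 1*(-2110885) = 1159 - 1*(-2110885) = 1159 + 2110885 = 2112044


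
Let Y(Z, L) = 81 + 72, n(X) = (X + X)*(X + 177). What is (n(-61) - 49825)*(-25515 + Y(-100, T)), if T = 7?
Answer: 1622584674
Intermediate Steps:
n(X) = 2*X*(177 + X) (n(X) = (2*X)*(177 + X) = 2*X*(177 + X))
Y(Z, L) = 153
(n(-61) - 49825)*(-25515 + Y(-100, T)) = (2*(-61)*(177 - 61) - 49825)*(-25515 + 153) = (2*(-61)*116 - 49825)*(-25362) = (-14152 - 49825)*(-25362) = -63977*(-25362) = 1622584674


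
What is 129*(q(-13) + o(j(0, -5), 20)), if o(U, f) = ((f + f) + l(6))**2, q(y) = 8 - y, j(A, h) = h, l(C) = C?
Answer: 275673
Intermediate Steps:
o(U, f) = (6 + 2*f)**2 (o(U, f) = ((f + f) + 6)**2 = (2*f + 6)**2 = (6 + 2*f)**2)
129*(q(-13) + o(j(0, -5), 20)) = 129*((8 - 1*(-13)) + 4*(3 + 20)**2) = 129*((8 + 13) + 4*23**2) = 129*(21 + 4*529) = 129*(21 + 2116) = 129*2137 = 275673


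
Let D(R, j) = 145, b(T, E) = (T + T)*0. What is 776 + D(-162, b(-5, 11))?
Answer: 921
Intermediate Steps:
b(T, E) = 0 (b(T, E) = (2*T)*0 = 0)
776 + D(-162, b(-5, 11)) = 776 + 145 = 921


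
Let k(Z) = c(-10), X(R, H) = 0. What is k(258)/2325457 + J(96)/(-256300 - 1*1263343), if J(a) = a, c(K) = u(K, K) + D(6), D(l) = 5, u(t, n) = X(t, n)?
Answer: -215645657/3533864451851 ≈ -6.1023e-5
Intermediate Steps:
u(t, n) = 0
c(K) = 5 (c(K) = 0 + 5 = 5)
k(Z) = 5
k(258)/2325457 + J(96)/(-256300 - 1*1263343) = 5/2325457 + 96/(-256300 - 1*1263343) = 5*(1/2325457) + 96/(-256300 - 1263343) = 5/2325457 + 96/(-1519643) = 5/2325457 + 96*(-1/1519643) = 5/2325457 - 96/1519643 = -215645657/3533864451851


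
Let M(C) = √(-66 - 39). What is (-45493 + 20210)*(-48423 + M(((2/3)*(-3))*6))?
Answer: 1224278709 - 25283*I*√105 ≈ 1.2243e+9 - 2.5907e+5*I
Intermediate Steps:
M(C) = I*√105 (M(C) = √(-105) = I*√105)
(-45493 + 20210)*(-48423 + M(((2/3)*(-3))*6)) = (-45493 + 20210)*(-48423 + I*√105) = -25283*(-48423 + I*√105) = 1224278709 - 25283*I*√105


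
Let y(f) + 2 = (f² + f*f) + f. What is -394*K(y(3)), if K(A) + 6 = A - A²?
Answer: 137112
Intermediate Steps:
y(f) = -2 + f + 2*f² (y(f) = -2 + ((f² + f*f) + f) = -2 + ((f² + f²) + f) = -2 + (2*f² + f) = -2 + (f + 2*f²) = -2 + f + 2*f²)
K(A) = -6 + A - A² (K(A) = -6 + (A - A²) = -6 + A - A²)
-394*K(y(3)) = -394*(-6 + (-2 + 3 + 2*3²) - (-2 + 3 + 2*3²)²) = -394*(-6 + (-2 + 3 + 2*9) - (-2 + 3 + 2*9)²) = -394*(-6 + (-2 + 3 + 18) - (-2 + 3 + 18)²) = -394*(-6 + 19 - 1*19²) = -394*(-6 + 19 - 1*361) = -394*(-6 + 19 - 361) = -394*(-348) = 137112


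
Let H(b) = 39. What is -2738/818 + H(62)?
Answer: 14582/409 ≈ 35.653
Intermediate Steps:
-2738/818 + H(62) = -2738/818 + 39 = -2738*1/818 + 39 = -1369/409 + 39 = 14582/409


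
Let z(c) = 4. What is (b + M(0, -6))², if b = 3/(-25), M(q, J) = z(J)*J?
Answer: 363609/625 ≈ 581.77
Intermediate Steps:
M(q, J) = 4*J
b = -3/25 (b = 3*(-1/25) = -3/25 ≈ -0.12000)
(b + M(0, -6))² = (-3/25 + 4*(-6))² = (-3/25 - 24)² = (-603/25)² = 363609/625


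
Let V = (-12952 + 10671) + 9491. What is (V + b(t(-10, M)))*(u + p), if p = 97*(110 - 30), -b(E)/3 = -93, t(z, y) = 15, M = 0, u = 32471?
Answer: 301289959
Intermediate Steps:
b(E) = 279 (b(E) = -3*(-93) = 279)
p = 7760 (p = 97*80 = 7760)
V = 7210 (V = -2281 + 9491 = 7210)
(V + b(t(-10, M)))*(u + p) = (7210 + 279)*(32471 + 7760) = 7489*40231 = 301289959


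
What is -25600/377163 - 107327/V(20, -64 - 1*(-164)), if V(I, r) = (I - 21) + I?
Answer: -40480259701/7166097 ≈ -5648.9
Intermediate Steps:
V(I, r) = -21 + 2*I (V(I, r) = (-21 + I) + I = -21 + 2*I)
-25600/377163 - 107327/V(20, -64 - 1*(-164)) = -25600/377163 - 107327/(-21 + 2*20) = -25600*1/377163 - 107327/(-21 + 40) = -25600/377163 - 107327/19 = -40480259701/7166097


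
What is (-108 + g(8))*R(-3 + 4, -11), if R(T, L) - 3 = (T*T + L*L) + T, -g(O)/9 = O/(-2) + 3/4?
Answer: -19845/2 ≈ -9922.5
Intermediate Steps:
g(O) = -27/4 + 9*O/2 (g(O) = -9*(O/(-2) + 3/4) = -9*(O*(-½) + 3*(¼)) = -9*(-O/2 + ¾) = -9*(¾ - O/2) = -27/4 + 9*O/2)
R(T, L) = 3 + T + L² + T² (R(T, L) = 3 + ((T*T + L*L) + T) = 3 + ((T² + L²) + T) = 3 + ((L² + T²) + T) = 3 + (T + L² + T²) = 3 + T + L² + T²)
(-108 + g(8))*R(-3 + 4, -11) = (-108 + (-27/4 + (9/2)*8))*(3 + (-3 + 4) + (-11)² + (-3 + 4)²) = (-108 + (-27/4 + 36))*(3 + 1 + 121 + 1²) = (-108 + 117/4)*(3 + 1 + 121 + 1) = -315/4*126 = -19845/2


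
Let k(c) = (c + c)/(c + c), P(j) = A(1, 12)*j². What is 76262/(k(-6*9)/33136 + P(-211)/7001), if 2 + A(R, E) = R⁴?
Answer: -17691650441632/1475240855 ≈ -11992.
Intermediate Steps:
A(R, E) = -2 + R⁴
P(j) = -j² (P(j) = (-2 + 1⁴)*j² = (-2 + 1)*j² = -j²)
k(c) = 1 (k(c) = (2*c)/((2*c)) = (2*c)*(1/(2*c)) = 1)
76262/(k(-6*9)/33136 + P(-211)/7001) = 76262/(1/33136 - 1*(-211)²/7001) = 76262/(1*(1/33136) - 1*44521*(1/7001)) = 76262/(1/33136 - 44521*1/7001) = 76262/(1/33136 - 44521/7001) = 76262/(-1475240855/231985136) = 76262*(-231985136/1475240855) = -17691650441632/1475240855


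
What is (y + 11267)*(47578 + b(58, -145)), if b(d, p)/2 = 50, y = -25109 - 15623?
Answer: -1404832270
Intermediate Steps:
y = -40732
b(d, p) = 100 (b(d, p) = 2*50 = 100)
(y + 11267)*(47578 + b(58, -145)) = (-40732 + 11267)*(47578 + 100) = -29465*47678 = -1404832270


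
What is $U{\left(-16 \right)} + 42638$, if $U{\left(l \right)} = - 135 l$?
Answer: $44798$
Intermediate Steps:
$U{\left(-16 \right)} + 42638 = \left(-135\right) \left(-16\right) + 42638 = 2160 + 42638 = 44798$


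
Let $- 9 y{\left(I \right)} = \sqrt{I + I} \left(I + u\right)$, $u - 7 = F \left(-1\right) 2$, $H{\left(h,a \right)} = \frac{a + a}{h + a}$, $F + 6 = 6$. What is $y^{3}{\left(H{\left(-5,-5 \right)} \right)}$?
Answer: $- \frac{1024 \sqrt{2}}{729} \approx -1.9865$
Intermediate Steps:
$F = 0$ ($F = -6 + 6 = 0$)
$H{\left(h,a \right)} = \frac{2 a}{a + h}$
$u = 7$ ($u = 7 + 0 \left(-1\right) 2 = 7 + 0 \cdot 2 = 7 + 0 = 7$)
$y{\left(I \right)} = - \frac{\sqrt{2} \sqrt{I} \left(7 + I\right)}{9}$ ($y{\left(I \right)} = - \frac{\sqrt{I + I} \left(I + 7\right)}{9} = - \frac{\sqrt{2 I} \left(7 + I\right)}{9} = - \frac{\sqrt{2} \sqrt{I} \left(7 + I\right)}{9}$)
$y^{3}{\left(H{\left(-5,-5 \right)} \right)} = \left(\frac{\sqrt{2} \sqrt{2 \left(-5\right) \frac{1}{-5 - 5}} \left(-7 - 2 \left(-5\right) \frac{1}{-5 - 5}\right)}{9}\right)^{3} = \left(\frac{\sqrt{2} \sqrt{2 \left(-5\right) \frac{1}{-10}} \left(-7 - 2 \left(-5\right) \frac{1}{-10}\right)}{9}\right)^{3} = \left(\frac{\sqrt{2} \sqrt{2 \left(-5\right) \left(- \frac{1}{10}\right)} \left(-7 - 2 \left(-5\right) \left(- \frac{1}{10}\right)\right)}{9}\right)^{3} = \left(\frac{\sqrt{2} \sqrt{1} \left(-7 - 1\right)}{9}\right)^{3} = \left(\frac{1}{9} \sqrt{2} \cdot 1 \left(-7 - 1\right)\right)^{3} = \left(\frac{1}{9} \sqrt{2} \cdot 1 \left(-8\right)\right)^{3} = \left(- \frac{8 \sqrt{2}}{9}\right)^{3} = - \frac{1024 \sqrt{2}}{729}$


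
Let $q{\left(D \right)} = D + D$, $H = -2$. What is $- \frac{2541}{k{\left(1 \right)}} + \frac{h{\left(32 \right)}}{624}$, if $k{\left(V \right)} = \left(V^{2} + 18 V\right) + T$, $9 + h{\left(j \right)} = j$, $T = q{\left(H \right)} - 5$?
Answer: $- \frac{792677}{3120} \approx -254.06$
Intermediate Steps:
$q{\left(D \right)} = 2 D$
$T = -9$ ($T = 2 \left(-2\right) - 5 = -4 - 5 = -9$)
$h{\left(j \right)} = -9 + j$
$k{\left(V \right)} = -9 + V^{2} + 18 V$ ($k{\left(V \right)} = \left(V^{2} + 18 V\right) - 9 = -9 + V^{2} + 18 V$)
$- \frac{2541}{k{\left(1 \right)}} + \frac{h{\left(32 \right)}}{624} = - \frac{2541}{-9 + 1^{2} + 18 \cdot 1} + \frac{-9 + 32}{624} = - \frac{2541}{-9 + 1 + 18} + 23 \cdot \frac{1}{624} = - \frac{2541}{10} + \frac{23}{624} = - \frac{792677}{3120}$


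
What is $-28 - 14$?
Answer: $-42$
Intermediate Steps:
$-28 - 14 = -42$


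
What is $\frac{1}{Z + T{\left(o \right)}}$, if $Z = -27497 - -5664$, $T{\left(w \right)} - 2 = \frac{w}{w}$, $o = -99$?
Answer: $- \frac{1}{21830} \approx -4.5808 \cdot 10^{-5}$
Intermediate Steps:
$T{\left(w \right)} = 3$ ($T{\left(w \right)} = 2 + \frac{w}{w} = 2 + 1 = 3$)
$Z = -21833$ ($Z = -27497 + 5664 = -21833$)
$\frac{1}{Z + T{\left(o \right)}} = \frac{1}{-21833 + 3} = \frac{1}{-21830} = - \frac{1}{21830}$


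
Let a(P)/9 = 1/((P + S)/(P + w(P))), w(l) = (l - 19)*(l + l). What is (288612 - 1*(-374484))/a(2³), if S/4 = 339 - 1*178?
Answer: -2573444/9 ≈ -2.8594e+5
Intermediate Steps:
S = 644 (S = 4*(339 - 1*178) = 4*(339 - 178) = 4*161 = 644)
w(l) = 2*l*(-19 + l) (w(l) = (-19 + l)*(2*l) = 2*l*(-19 + l))
a(P) = 9*(P + 2*P*(-19 + P))/(644 + P) (a(P) = 9/(((P + 644)/(P + 2*P*(-19 + P)))) = 9/(((644 + P)/(P + 2*P*(-19 + P)))) = 9*((P + 2*P*(-19 + P))/(644 + P)) = 9*(P + 2*P*(-19 + P))/(644 + P))
(288612 - 1*(-374484))/a(2³) = (288612 - 1*(-374484))/((9*2³*(-37 + 2*2³)/(644 + 2³))) = (288612 + 374484)/((9*8*(-37 + 2*8)/(644 + 8))) = 663096/((9*8*(-37 + 16)/652)) = 663096/((9*8*(1/652)*(-21))) = 663096/(-378/163) = 663096*(-163/378) = -2573444/9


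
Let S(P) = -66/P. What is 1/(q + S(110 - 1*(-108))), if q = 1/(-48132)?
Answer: -5246388/1588465 ≈ -3.3028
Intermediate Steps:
q = -1/48132 ≈ -2.0776e-5
1/(q + S(110 - 1*(-108))) = 1/(-1/48132 - 66/(110 - 1*(-108))) = 1/(-1/48132 - 66/(110 + 108)) = 1/(-1/48132 - 66/218) = 1/(-1/48132 - 66*1/218) = 1/(-1/48132 - 33/109) = 1/(-1588465/5246388) = -5246388/1588465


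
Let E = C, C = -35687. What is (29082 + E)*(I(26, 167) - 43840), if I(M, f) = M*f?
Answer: 260884290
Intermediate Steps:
E = -35687
(29082 + E)*(I(26, 167) - 43840) = (29082 - 35687)*(26*167 - 43840) = -6605*(4342 - 43840) = -6605*(-39498) = 260884290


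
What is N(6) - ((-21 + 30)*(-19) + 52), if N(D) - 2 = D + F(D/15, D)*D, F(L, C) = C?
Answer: 163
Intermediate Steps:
N(D) = 2 + D + D**2 (N(D) = 2 + (D + D*D) = 2 + (D + D**2) = 2 + D + D**2)
N(6) - ((-21 + 30)*(-19) + 52) = (2 + 6 + 6**2) - ((-21 + 30)*(-19) + 52) = (2 + 6 + 36) - (9*(-19) + 52) = 44 - (-171 + 52) = 44 - 1*(-119) = 44 + 119 = 163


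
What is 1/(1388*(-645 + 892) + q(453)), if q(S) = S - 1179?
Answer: 1/342110 ≈ 2.9230e-6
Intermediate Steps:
q(S) = -1179 + S
1/(1388*(-645 + 892) + q(453)) = 1/(1388*(-645 + 892) + (-1179 + 453)) = 1/(1388*247 - 726) = 1/(342836 - 726) = 1/342110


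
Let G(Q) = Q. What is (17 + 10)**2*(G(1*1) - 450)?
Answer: -327321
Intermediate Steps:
(17 + 10)**2*(G(1*1) - 450) = (17 + 10)**2*(1*1 - 450) = 27**2*(1 - 450) = 729*(-449) = -327321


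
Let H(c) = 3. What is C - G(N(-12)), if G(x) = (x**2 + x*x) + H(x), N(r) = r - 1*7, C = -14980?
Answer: -15705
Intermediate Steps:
N(r) = -7 + r (N(r) = r - 7 = -7 + r)
G(x) = 3 + 2*x**2 (G(x) = (x**2 + x*x) + 3 = (x**2 + x**2) + 3 = 2*x**2 + 3 = 3 + 2*x**2)
C - G(N(-12)) = -14980 - (3 + 2*(-7 - 12)**2) = -14980 - (3 + 2*(-19)**2) = -14980 - (3 + 2*361) = -14980 - (3 + 722) = -14980 - 1*725 = -14980 - 725 = -15705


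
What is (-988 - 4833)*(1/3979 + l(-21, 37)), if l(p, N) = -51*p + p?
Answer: -24319852771/3979 ≈ -6.1120e+6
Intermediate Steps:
l(p, N) = -50*p
(-988 - 4833)*(1/3979 + l(-21, 37)) = (-988 - 4833)*(1/3979 - 50*(-21)) = -5821*(1/3979 + 1050) = -5821*4177951/3979 = -24319852771/3979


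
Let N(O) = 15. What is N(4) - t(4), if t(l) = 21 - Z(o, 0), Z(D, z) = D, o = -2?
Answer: -8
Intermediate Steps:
t(l) = 23 (t(l) = 21 - 1*(-2) = 21 + 2 = 23)
N(4) - t(4) = 15 - 1*23 = 15 - 23 = -8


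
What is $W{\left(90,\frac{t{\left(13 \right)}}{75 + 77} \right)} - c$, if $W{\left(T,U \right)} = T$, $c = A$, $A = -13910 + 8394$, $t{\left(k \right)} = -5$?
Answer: $5606$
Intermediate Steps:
$A = -5516$
$c = -5516$
$W{\left(90,\frac{t{\left(13 \right)}}{75 + 77} \right)} - c = 90 - -5516 = 90 + 5516 = 5606$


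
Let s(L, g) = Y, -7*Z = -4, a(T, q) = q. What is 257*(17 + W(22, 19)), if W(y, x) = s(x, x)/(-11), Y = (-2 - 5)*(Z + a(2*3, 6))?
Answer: 59881/11 ≈ 5443.7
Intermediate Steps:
Z = 4/7 (Z = -1/7*(-4) = 4/7 ≈ 0.57143)
Y = -46 (Y = (-2 - 5)*(4/7 + 6) = -7*46/7 = -46)
s(L, g) = -46
W(y, x) = 46/11 (W(y, x) = -46/(-11) = -46*(-1/11) = 46/11)
257*(17 + W(22, 19)) = 257*(17 + 46/11) = 257*(233/11) = 59881/11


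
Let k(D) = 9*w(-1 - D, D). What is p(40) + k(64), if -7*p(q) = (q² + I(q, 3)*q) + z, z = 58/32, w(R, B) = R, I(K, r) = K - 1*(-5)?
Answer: -119949/112 ≈ -1071.0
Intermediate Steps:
I(K, r) = 5 + K (I(K, r) = K + 5 = 5 + K)
z = 29/16 (z = 58*(1/32) = 29/16 ≈ 1.8125)
p(q) = -29/112 - q²/7 - q*(5 + q)/7 (p(q) = -((q² + (5 + q)*q) + 29/16)/7 = -((q² + q*(5 + q)) + 29/16)/7 = -(29/16 + q² + q*(5 + q))/7 = -29/112 - q²/7 - q*(5 + q)/7)
k(D) = -9 - 9*D (k(D) = 9*(-1 - D) = -9 - 9*D)
p(40) + k(64) = (-29/112 - 5/7*40 - 2/7*40²) + (-9 - 9*64) = (-29/112 - 200/7 - 2/7*1600) + (-9 - 576) = (-29/112 - 200/7 - 3200/7) - 585 = -54429/112 - 585 = -119949/112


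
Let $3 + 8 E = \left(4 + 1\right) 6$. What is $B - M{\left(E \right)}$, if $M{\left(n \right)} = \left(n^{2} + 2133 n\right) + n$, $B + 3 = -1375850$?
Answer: $- \frac{88516265}{64} \approx -1.3831 \cdot 10^{6}$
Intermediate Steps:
$B = -1375853$ ($B = -3 - 1375850 = -1375853$)
$E = \frac{27}{8}$ ($E = - \frac{3}{8} + \frac{\left(4 + 1\right) 6}{8} = - \frac{3}{8} + \frac{5 \cdot 6}{8} = - \frac{3}{8} + \frac{1}{8} \cdot 30 = - \frac{3}{8} + \frac{15}{4} = \frac{27}{8} \approx 3.375$)
$M{\left(n \right)} = n^{2} + 2134 n$
$B - M{\left(E \right)} = -1375853 - \frac{27 \left(2134 + \frac{27}{8}\right)}{8} = -1375853 - \frac{27}{8} \cdot \frac{17099}{8} = -1375853 - \frac{461673}{64} = - \frac{88516265}{64}$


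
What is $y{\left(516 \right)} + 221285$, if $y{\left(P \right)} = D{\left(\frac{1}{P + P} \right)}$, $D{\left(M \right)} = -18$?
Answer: $221267$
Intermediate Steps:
$y{\left(P \right)} = -18$
$y{\left(516 \right)} + 221285 = -18 + 221285 = 221267$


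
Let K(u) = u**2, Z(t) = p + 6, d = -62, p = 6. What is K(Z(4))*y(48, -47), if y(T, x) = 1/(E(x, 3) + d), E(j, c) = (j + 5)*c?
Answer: -36/47 ≈ -0.76596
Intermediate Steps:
Z(t) = 12 (Z(t) = 6 + 6 = 12)
E(j, c) = c*(5 + j) (E(j, c) = (5 + j)*c = c*(5 + j))
y(T, x) = 1/(-47 + 3*x) (y(T, x) = 1/(3*(5 + x) - 62) = 1/((15 + 3*x) - 62) = 1/(-47 + 3*x))
K(Z(4))*y(48, -47) = 12**2/(-47 + 3*(-47)) = 144/(-47 - 141) = 144/(-188) = 144*(-1/188) = -36/47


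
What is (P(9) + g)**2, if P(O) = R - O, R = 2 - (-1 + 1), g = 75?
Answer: 4624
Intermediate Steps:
R = 2 (R = 2 - 1*0 = 2 + 0 = 2)
P(O) = 2 - O
(P(9) + g)**2 = ((2 - 1*9) + 75)**2 = ((2 - 9) + 75)**2 = (-7 + 75)**2 = 68**2 = 4624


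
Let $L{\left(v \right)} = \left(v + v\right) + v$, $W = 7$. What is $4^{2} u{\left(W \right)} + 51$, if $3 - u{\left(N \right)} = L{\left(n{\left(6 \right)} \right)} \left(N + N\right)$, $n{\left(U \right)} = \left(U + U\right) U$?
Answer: $-48285$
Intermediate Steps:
$n{\left(U \right)} = 2 U^{2}$ ($n{\left(U \right)} = 2 U U = 2 U^{2}$)
$L{\left(v \right)} = 3 v$ ($L{\left(v \right)} = 2 v + v = 3 v$)
$u{\left(N \right)} = 3 - 432 N$ ($u{\left(N \right)} = 3 - 3 \cdot 2 \cdot 6^{2} \left(N + N\right) = 3 - 3 \cdot 2 \cdot 36 \cdot 2 N = 3 - 3 \cdot 72 \cdot 2 N = 3 - 216 \cdot 2 N = 3 - 432 N$)
$4^{2} u{\left(W \right)} + 51 = 4^{2} \left(3 - 3024\right) + 51 = 16 \left(3 - 3024\right) + 51 = 16 \left(-3021\right) + 51 = -48336 + 51 = -48285$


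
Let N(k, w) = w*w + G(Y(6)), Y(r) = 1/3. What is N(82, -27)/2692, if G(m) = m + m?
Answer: 2189/8076 ≈ 0.27105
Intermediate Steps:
Y(r) = ⅓
G(m) = 2*m
N(k, w) = ⅔ + w² (N(k, w) = w*w + 2*(⅓) = w² + ⅔ = ⅔ + w²)
N(82, -27)/2692 = (⅔ + (-27)²)/2692 = (⅔ + 729)*(1/2692) = (2189/3)*(1/2692) = 2189/8076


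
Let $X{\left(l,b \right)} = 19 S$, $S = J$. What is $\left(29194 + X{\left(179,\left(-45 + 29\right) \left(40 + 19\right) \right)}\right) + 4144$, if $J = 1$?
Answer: $33357$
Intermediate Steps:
$S = 1$
$X{\left(l,b \right)} = 19$ ($X{\left(l,b \right)} = 19 \cdot 1 = 19$)
$\left(29194 + X{\left(179,\left(-45 + 29\right) \left(40 + 19\right) \right)}\right) + 4144 = \left(29194 + 19\right) + 4144 = 29213 + 4144 = 33357$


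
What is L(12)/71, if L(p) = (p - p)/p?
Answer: 0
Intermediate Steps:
L(p) = 0 (L(p) = 0/p = 0)
L(12)/71 = 0/71 = 0*(1/71) = 0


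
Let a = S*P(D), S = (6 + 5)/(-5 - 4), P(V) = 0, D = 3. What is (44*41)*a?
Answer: 0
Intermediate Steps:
S = -11/9 (S = 11/(-9) = 11*(-⅑) = -11/9 ≈ -1.2222)
a = 0 (a = -11/9*0 = 0)
(44*41)*a = (44*41)*0 = 1804*0 = 0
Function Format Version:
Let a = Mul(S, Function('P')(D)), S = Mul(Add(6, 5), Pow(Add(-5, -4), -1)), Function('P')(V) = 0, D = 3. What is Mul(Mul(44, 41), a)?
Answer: 0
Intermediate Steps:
S = Rational(-11, 9) (S = Mul(11, Pow(-9, -1)) = Mul(11, Rational(-1, 9)) = Rational(-11, 9) ≈ -1.2222)
a = 0 (a = Mul(Rational(-11, 9), 0) = 0)
Mul(Mul(44, 41), a) = Mul(Mul(44, 41), 0) = Mul(1804, 0) = 0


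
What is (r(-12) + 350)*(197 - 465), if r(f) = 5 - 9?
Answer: -92728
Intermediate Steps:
r(f) = -4
(r(-12) + 350)*(197 - 465) = (-4 + 350)*(197 - 465) = 346*(-268) = -92728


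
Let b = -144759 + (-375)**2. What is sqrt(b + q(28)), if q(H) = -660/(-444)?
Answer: I*sqrt(5657411)/37 ≈ 64.285*I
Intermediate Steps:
q(H) = 55/37 (q(H) = -660*(-1/444) = 55/37)
b = -4134 (b = -144759 + 140625 = -4134)
sqrt(b + q(28)) = sqrt(-4134 + 55/37) = sqrt(-152903/37) = I*sqrt(5657411)/37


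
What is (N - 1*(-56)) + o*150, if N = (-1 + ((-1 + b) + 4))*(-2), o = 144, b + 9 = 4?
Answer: 21662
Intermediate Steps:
b = -5 (b = -9 + 4 = -5)
N = 6 (N = (-1 + ((-1 - 5) + 4))*(-2) = (-1 + (-6 + 4))*(-2) = (-1 - 2)*(-2) = -3*(-2) = 6)
(N - 1*(-56)) + o*150 = (6 - 1*(-56)) + 144*150 = (6 + 56) + 21600 = 62 + 21600 = 21662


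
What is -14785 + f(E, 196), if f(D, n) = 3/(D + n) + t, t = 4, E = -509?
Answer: -4626456/313 ≈ -14781.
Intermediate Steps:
f(D, n) = 4 + 3/(D + n) (f(D, n) = 3/(D + n) + 4 = 4 + 3/(D + n))
-14785 + f(E, 196) = -14785 + (3 + 4*(-509) + 4*196)/(-509 + 196) = -14785 + (3 - 2036 + 784)/(-313) = -14785 - 1/313*(-1249) = -14785 + 1249/313 = -4626456/313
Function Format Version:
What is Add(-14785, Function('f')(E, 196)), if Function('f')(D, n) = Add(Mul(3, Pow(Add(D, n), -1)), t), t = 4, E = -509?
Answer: Rational(-4626456, 313) ≈ -14781.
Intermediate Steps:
Function('f')(D, n) = Add(4, Mul(3, Pow(Add(D, n), -1))) (Function('f')(D, n) = Add(Mul(3, Pow(Add(D, n), -1)), 4) = Add(4, Mul(3, Pow(Add(D, n), -1))))
Add(-14785, Function('f')(E, 196)) = Add(-14785, Mul(Pow(Add(-509, 196), -1), Add(3, Mul(4, -509), Mul(4, 196)))) = Add(-14785, Mul(Pow(-313, -1), Add(3, -2036, 784))) = Add(-14785, Mul(Rational(-1, 313), -1249)) = Add(-14785, Rational(1249, 313)) = Rational(-4626456, 313)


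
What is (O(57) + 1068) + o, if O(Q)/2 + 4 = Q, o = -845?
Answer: 329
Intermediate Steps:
O(Q) = -8 + 2*Q
(O(57) + 1068) + o = ((-8 + 2*57) + 1068) - 845 = ((-8 + 114) + 1068) - 845 = (106 + 1068) - 845 = 1174 - 845 = 329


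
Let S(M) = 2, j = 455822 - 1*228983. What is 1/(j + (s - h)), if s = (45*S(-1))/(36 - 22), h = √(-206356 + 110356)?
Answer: 1852571/420248046454 + 980*I*√15/630372069681 ≈ 4.4083e-6 + 6.0211e-9*I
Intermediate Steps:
j = 226839 (j = 455822 - 228983 = 226839)
h = 80*I*√15 (h = √(-96000) = 80*I*√15 ≈ 309.84*I)
s = 45/7 (s = (45*2)/(36 - 22) = 90/14 = 90*(1/14) = 45/7 ≈ 6.4286)
1/(j + (s - h)) = 1/(226839 + (45/7 - 80*I*√15)) = 1/(1587918/7 - 80*I*√15)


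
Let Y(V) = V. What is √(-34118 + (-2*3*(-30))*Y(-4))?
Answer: I*√34838 ≈ 186.65*I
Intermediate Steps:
√(-34118 + (-2*3*(-30))*Y(-4)) = √(-34118 + (-2*3*(-30))*(-4)) = √(-34118 - 6*(-30)*(-4)) = √(-34118 + 180*(-4)) = √(-34118 - 720) = √(-34838) = I*√34838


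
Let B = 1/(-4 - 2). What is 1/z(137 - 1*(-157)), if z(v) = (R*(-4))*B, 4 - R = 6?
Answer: -¾ ≈ -0.75000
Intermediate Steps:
R = -2 (R = 4 - 1*6 = 4 - 6 = -2)
B = -⅙ (B = 1/(-6) = -⅙ ≈ -0.16667)
z(v) = -4/3 (z(v) = -2*(-4)*(-⅙) = 8*(-⅙) = -4/3)
1/z(137 - 1*(-157)) = 1/(-4/3) = -¾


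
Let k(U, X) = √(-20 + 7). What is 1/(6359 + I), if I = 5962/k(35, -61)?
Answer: 82667/561224897 + 5962*I*√13/561224897 ≈ 0.0001473 + 3.8302e-5*I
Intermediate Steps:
k(U, X) = I*√13 (k(U, X) = √(-13) = I*√13)
I = -5962*I*√13/13 (I = 5962/((I*√13)) = 5962*(-I*√13/13) = -5962*I*√13/13 ≈ -1653.6*I)
1/(6359 + I) = 1/(6359 - 5962*I*√13/13)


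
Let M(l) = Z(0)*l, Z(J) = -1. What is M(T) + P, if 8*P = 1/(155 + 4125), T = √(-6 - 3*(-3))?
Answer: 1/34240 - √3 ≈ -1.7320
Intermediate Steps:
T = √3 (T = √(-6 + 9) = √3 ≈ 1.7320)
P = 1/34240 (P = 1/(8*(155 + 4125)) = (⅛)/4280 = (⅛)*(1/4280) = 1/34240 ≈ 2.9206e-5)
M(l) = -l
M(T) + P = -√3 + 1/34240 = 1/34240 - √3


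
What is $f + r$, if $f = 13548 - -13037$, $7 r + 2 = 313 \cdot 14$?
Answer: $\frac{190475}{7} \approx 27211.0$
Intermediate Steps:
$r = \frac{4380}{7}$ ($r = - \frac{2}{7} + \frac{313 \cdot 14}{7} = - \frac{2}{7} + \frac{1}{7} \cdot 4382 = - \frac{2}{7} + 626 = \frac{4380}{7} \approx 625.71$)
$f = 26585$ ($f = 13548 + 13037 = 26585$)
$f + r = 26585 + \frac{4380}{7} = \frac{190475}{7}$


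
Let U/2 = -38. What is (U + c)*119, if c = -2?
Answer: -9282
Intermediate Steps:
U = -76 (U = 2*(-38) = -76)
(U + c)*119 = (-76 - 2)*119 = -78*119 = -9282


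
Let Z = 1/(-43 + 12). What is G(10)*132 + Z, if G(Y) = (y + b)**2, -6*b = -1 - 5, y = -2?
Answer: 4091/31 ≈ 131.97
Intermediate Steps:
b = 1 (b = -(-1 - 5)/6 = -1/6*(-6) = 1)
Z = -1/31 (Z = 1/(-31) = -1/31 ≈ -0.032258)
G(Y) = 1 (G(Y) = (-2 + 1)**2 = (-1)**2 = 1)
G(10)*132 + Z = 1*132 - 1/31 = 132 - 1/31 = 4091/31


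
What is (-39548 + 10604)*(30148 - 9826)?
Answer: -588199968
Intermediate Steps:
(-39548 + 10604)*(30148 - 9826) = -28944*20322 = -588199968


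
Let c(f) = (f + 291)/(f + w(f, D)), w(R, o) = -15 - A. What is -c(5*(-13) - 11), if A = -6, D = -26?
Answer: 43/17 ≈ 2.5294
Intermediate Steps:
w(R, o) = -9 (w(R, o) = -15 - 1*(-6) = -15 + 6 = -9)
c(f) = (291 + f)/(-9 + f) (c(f) = (f + 291)/(f - 9) = (291 + f)/(-9 + f))
-c(5*(-13) - 11) = -(291 + (5*(-13) - 11))/(-9 + (5*(-13) - 11)) = -(291 + (-65 - 11))/(-9 + (-65 - 11)) = -(291 - 76)/(-9 - 76) = -215/(-85) = -(-1)*215/85 = -1*(-43/17) = 43/17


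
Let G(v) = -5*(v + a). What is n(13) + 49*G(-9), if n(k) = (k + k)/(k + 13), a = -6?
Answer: 3676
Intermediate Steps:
n(k) = 2*k/(13 + k) (n(k) = (2*k)/(13 + k) = 2*k/(13 + k))
G(v) = 30 - 5*v (G(v) = -5*(v - 6) = -5*(-6 + v) = 30 - 5*v)
n(13) + 49*G(-9) = 2*13/(13 + 13) + 49*(30 - 5*(-9)) = 2*13/26 + 49*(30 + 45) = 2*13*(1/26) + 49*75 = 1 + 3675 = 3676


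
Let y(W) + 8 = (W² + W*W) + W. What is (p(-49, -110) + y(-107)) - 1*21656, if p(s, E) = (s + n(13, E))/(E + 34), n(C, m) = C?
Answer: 21422/19 ≈ 1127.5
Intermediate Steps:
p(s, E) = (13 + s)/(34 + E) (p(s, E) = (s + 13)/(E + 34) = (13 + s)/(34 + E))
y(W) = -8 + W + 2*W² (y(W) = -8 + ((W² + W*W) + W) = -8 + ((W² + W²) + W) = -8 + (2*W² + W) = -8 + (W + 2*W²) = -8 + W + 2*W²)
(p(-49, -110) + y(-107)) - 1*21656 = ((13 - 49)/(34 - 110) + (-8 - 107 + 2*(-107)²)) - 1*21656 = (-36/(-76) + (-8 - 107 + 2*11449)) - 21656 = (-1/76*(-36) + (-8 - 107 + 22898)) - 21656 = (9/19 + 22783) - 21656 = 432886/19 - 21656 = 21422/19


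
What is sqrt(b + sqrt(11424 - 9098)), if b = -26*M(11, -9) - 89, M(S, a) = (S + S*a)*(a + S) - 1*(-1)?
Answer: sqrt(4461 + sqrt(2326)) ≈ 67.151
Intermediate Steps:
M(S, a) = 1 + (S + a)*(S + S*a) (M(S, a) = (S + S*a)*(S + a) + 1 = (S + a)*(S + S*a) + 1 = 1 + (S + a)*(S + S*a))
b = 4461 (b = -26*(1 + 11**2 + 11*(-9) + 11*(-9)**2 - 9*11**2) - 89 = -26*(1 + 121 - 99 + 11*81 - 9*121) - 89 = -26*(1 + 121 - 99 + 891 - 1089) - 89 = -26*(-175) - 89 = 4550 - 89 = 4461)
sqrt(b + sqrt(11424 - 9098)) = sqrt(4461 + sqrt(11424 - 9098)) = sqrt(4461 + sqrt(2326))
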